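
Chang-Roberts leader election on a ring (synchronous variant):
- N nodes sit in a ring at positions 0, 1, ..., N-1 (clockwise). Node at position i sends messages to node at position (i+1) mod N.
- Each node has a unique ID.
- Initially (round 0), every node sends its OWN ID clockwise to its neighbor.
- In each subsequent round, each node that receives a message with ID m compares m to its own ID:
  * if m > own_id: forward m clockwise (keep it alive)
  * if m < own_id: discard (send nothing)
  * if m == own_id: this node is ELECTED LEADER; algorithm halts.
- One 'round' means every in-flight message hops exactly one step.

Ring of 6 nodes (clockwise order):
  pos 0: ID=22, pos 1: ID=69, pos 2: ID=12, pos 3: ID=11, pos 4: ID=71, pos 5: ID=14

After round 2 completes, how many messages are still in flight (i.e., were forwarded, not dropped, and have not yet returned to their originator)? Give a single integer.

Answer: 2

Derivation:
Round 1: pos1(id69) recv 22: drop; pos2(id12) recv 69: fwd; pos3(id11) recv 12: fwd; pos4(id71) recv 11: drop; pos5(id14) recv 71: fwd; pos0(id22) recv 14: drop
Round 2: pos3(id11) recv 69: fwd; pos4(id71) recv 12: drop; pos0(id22) recv 71: fwd
After round 2: 2 messages still in flight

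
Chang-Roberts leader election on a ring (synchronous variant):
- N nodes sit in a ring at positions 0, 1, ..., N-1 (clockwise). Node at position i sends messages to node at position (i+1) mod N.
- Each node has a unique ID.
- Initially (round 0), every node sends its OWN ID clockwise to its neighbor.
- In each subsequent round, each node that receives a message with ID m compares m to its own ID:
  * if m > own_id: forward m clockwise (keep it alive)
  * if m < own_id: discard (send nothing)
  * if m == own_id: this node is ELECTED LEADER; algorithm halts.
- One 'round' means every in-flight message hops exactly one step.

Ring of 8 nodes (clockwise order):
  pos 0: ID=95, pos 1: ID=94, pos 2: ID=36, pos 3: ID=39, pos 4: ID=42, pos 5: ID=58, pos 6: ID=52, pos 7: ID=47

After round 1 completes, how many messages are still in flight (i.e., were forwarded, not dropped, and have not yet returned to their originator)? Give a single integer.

Round 1: pos1(id94) recv 95: fwd; pos2(id36) recv 94: fwd; pos3(id39) recv 36: drop; pos4(id42) recv 39: drop; pos5(id58) recv 42: drop; pos6(id52) recv 58: fwd; pos7(id47) recv 52: fwd; pos0(id95) recv 47: drop
After round 1: 4 messages still in flight

Answer: 4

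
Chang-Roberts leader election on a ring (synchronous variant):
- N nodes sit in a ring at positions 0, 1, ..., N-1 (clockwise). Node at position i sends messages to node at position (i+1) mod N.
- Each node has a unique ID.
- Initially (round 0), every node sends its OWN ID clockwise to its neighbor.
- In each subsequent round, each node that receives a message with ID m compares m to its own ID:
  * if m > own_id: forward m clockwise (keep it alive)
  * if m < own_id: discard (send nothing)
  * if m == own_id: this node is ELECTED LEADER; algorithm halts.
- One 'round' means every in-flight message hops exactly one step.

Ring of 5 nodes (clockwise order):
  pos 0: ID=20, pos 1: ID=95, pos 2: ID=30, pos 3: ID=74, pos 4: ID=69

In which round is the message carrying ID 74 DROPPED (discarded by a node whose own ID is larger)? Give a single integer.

Round 1: pos1(id95) recv 20: drop; pos2(id30) recv 95: fwd; pos3(id74) recv 30: drop; pos4(id69) recv 74: fwd; pos0(id20) recv 69: fwd
Round 2: pos3(id74) recv 95: fwd; pos0(id20) recv 74: fwd; pos1(id95) recv 69: drop
Round 3: pos4(id69) recv 95: fwd; pos1(id95) recv 74: drop
Round 4: pos0(id20) recv 95: fwd
Round 5: pos1(id95) recv 95: ELECTED
Message ID 74 originates at pos 3; dropped at pos 1 in round 3

Answer: 3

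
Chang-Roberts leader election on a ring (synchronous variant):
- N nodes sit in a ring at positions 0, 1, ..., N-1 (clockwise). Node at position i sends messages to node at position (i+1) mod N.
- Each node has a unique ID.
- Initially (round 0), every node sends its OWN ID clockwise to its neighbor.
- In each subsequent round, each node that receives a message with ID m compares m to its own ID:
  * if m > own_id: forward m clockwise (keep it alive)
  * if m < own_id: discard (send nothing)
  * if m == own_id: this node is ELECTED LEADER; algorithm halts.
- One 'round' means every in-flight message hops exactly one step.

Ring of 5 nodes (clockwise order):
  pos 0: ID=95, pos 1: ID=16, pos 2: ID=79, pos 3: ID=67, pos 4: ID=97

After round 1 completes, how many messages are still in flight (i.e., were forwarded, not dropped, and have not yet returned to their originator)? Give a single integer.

Round 1: pos1(id16) recv 95: fwd; pos2(id79) recv 16: drop; pos3(id67) recv 79: fwd; pos4(id97) recv 67: drop; pos0(id95) recv 97: fwd
After round 1: 3 messages still in flight

Answer: 3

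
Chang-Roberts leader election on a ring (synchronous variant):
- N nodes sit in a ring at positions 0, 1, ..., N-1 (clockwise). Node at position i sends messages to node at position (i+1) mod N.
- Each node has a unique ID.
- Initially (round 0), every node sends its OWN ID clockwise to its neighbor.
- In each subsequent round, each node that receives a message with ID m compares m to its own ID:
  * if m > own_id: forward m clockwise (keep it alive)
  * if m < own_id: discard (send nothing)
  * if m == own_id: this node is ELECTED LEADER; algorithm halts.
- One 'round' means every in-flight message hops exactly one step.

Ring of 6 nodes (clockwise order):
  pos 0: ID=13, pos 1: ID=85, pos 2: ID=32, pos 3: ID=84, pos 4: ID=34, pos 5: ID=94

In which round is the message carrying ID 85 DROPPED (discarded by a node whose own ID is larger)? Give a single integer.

Answer: 4

Derivation:
Round 1: pos1(id85) recv 13: drop; pos2(id32) recv 85: fwd; pos3(id84) recv 32: drop; pos4(id34) recv 84: fwd; pos5(id94) recv 34: drop; pos0(id13) recv 94: fwd
Round 2: pos3(id84) recv 85: fwd; pos5(id94) recv 84: drop; pos1(id85) recv 94: fwd
Round 3: pos4(id34) recv 85: fwd; pos2(id32) recv 94: fwd
Round 4: pos5(id94) recv 85: drop; pos3(id84) recv 94: fwd
Round 5: pos4(id34) recv 94: fwd
Round 6: pos5(id94) recv 94: ELECTED
Message ID 85 originates at pos 1; dropped at pos 5 in round 4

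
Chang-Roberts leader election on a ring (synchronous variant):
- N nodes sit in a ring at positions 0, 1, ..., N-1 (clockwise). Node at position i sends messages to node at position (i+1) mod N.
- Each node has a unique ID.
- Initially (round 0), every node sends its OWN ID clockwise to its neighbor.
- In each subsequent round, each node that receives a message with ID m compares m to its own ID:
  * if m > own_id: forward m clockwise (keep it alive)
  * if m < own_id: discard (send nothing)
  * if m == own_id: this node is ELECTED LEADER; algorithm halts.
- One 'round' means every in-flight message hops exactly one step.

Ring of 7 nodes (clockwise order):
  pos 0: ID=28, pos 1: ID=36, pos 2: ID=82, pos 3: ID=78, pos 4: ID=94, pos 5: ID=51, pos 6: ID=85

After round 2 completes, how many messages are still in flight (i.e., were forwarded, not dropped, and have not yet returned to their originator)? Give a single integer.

Answer: 2

Derivation:
Round 1: pos1(id36) recv 28: drop; pos2(id82) recv 36: drop; pos3(id78) recv 82: fwd; pos4(id94) recv 78: drop; pos5(id51) recv 94: fwd; pos6(id85) recv 51: drop; pos0(id28) recv 85: fwd
Round 2: pos4(id94) recv 82: drop; pos6(id85) recv 94: fwd; pos1(id36) recv 85: fwd
After round 2: 2 messages still in flight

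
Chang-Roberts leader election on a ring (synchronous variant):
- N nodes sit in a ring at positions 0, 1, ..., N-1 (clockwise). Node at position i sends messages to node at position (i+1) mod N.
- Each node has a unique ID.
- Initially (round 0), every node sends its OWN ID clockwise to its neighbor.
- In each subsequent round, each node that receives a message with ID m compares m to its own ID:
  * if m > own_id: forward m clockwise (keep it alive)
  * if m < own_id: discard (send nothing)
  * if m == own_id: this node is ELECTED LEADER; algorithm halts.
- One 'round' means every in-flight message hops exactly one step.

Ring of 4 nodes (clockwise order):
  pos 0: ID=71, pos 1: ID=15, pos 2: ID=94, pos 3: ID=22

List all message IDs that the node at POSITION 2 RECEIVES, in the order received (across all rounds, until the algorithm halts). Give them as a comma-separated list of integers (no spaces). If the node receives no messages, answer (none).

Round 1: pos1(id15) recv 71: fwd; pos2(id94) recv 15: drop; pos3(id22) recv 94: fwd; pos0(id71) recv 22: drop
Round 2: pos2(id94) recv 71: drop; pos0(id71) recv 94: fwd
Round 3: pos1(id15) recv 94: fwd
Round 4: pos2(id94) recv 94: ELECTED

Answer: 15,71,94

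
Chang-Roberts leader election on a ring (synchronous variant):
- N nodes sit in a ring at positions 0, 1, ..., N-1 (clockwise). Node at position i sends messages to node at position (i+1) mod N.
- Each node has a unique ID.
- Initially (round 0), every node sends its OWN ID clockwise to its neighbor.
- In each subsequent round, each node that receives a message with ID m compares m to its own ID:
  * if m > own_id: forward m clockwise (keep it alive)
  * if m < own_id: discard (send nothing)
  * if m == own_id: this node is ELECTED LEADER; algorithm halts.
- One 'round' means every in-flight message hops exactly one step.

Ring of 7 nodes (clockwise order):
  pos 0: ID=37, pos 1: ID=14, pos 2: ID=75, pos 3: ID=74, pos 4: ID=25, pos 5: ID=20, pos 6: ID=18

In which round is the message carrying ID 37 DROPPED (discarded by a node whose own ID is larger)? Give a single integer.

Round 1: pos1(id14) recv 37: fwd; pos2(id75) recv 14: drop; pos3(id74) recv 75: fwd; pos4(id25) recv 74: fwd; pos5(id20) recv 25: fwd; pos6(id18) recv 20: fwd; pos0(id37) recv 18: drop
Round 2: pos2(id75) recv 37: drop; pos4(id25) recv 75: fwd; pos5(id20) recv 74: fwd; pos6(id18) recv 25: fwd; pos0(id37) recv 20: drop
Round 3: pos5(id20) recv 75: fwd; pos6(id18) recv 74: fwd; pos0(id37) recv 25: drop
Round 4: pos6(id18) recv 75: fwd; pos0(id37) recv 74: fwd
Round 5: pos0(id37) recv 75: fwd; pos1(id14) recv 74: fwd
Round 6: pos1(id14) recv 75: fwd; pos2(id75) recv 74: drop
Round 7: pos2(id75) recv 75: ELECTED
Message ID 37 originates at pos 0; dropped at pos 2 in round 2

Answer: 2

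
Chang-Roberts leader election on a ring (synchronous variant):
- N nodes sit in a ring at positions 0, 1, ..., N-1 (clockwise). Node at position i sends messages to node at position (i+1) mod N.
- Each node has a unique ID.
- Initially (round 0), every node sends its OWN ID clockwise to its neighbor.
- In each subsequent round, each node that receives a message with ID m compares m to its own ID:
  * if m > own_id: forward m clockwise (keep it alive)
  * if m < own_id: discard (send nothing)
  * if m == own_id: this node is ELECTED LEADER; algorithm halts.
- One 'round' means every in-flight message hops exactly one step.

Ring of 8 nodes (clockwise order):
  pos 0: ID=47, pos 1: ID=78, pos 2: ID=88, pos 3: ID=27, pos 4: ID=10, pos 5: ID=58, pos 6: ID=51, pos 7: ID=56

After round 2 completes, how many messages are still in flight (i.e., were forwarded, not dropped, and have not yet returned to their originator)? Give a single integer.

Answer: 2

Derivation:
Round 1: pos1(id78) recv 47: drop; pos2(id88) recv 78: drop; pos3(id27) recv 88: fwd; pos4(id10) recv 27: fwd; pos5(id58) recv 10: drop; pos6(id51) recv 58: fwd; pos7(id56) recv 51: drop; pos0(id47) recv 56: fwd
Round 2: pos4(id10) recv 88: fwd; pos5(id58) recv 27: drop; pos7(id56) recv 58: fwd; pos1(id78) recv 56: drop
After round 2: 2 messages still in flight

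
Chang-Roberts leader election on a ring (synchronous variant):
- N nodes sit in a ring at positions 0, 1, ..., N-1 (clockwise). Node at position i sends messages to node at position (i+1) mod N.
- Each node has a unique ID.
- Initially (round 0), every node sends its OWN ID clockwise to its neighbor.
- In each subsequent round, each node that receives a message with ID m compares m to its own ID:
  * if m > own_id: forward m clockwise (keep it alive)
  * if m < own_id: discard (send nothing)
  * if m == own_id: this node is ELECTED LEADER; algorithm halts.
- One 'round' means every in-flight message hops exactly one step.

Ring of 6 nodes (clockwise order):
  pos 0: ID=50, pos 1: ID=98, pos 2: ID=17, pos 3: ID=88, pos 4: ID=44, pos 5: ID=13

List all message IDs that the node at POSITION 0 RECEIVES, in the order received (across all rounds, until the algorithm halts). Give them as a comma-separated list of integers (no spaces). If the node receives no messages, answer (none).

Round 1: pos1(id98) recv 50: drop; pos2(id17) recv 98: fwd; pos3(id88) recv 17: drop; pos4(id44) recv 88: fwd; pos5(id13) recv 44: fwd; pos0(id50) recv 13: drop
Round 2: pos3(id88) recv 98: fwd; pos5(id13) recv 88: fwd; pos0(id50) recv 44: drop
Round 3: pos4(id44) recv 98: fwd; pos0(id50) recv 88: fwd
Round 4: pos5(id13) recv 98: fwd; pos1(id98) recv 88: drop
Round 5: pos0(id50) recv 98: fwd
Round 6: pos1(id98) recv 98: ELECTED

Answer: 13,44,88,98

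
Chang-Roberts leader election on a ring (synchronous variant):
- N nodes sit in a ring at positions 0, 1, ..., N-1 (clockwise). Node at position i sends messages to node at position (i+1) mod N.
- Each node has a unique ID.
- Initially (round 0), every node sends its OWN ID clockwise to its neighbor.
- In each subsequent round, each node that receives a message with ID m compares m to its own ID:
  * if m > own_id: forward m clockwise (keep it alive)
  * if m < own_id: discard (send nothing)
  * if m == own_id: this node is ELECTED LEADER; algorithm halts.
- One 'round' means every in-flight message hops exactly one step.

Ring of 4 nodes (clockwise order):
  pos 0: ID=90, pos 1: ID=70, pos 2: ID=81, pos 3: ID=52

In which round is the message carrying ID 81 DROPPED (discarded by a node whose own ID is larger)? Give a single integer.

Round 1: pos1(id70) recv 90: fwd; pos2(id81) recv 70: drop; pos3(id52) recv 81: fwd; pos0(id90) recv 52: drop
Round 2: pos2(id81) recv 90: fwd; pos0(id90) recv 81: drop
Round 3: pos3(id52) recv 90: fwd
Round 4: pos0(id90) recv 90: ELECTED
Message ID 81 originates at pos 2; dropped at pos 0 in round 2

Answer: 2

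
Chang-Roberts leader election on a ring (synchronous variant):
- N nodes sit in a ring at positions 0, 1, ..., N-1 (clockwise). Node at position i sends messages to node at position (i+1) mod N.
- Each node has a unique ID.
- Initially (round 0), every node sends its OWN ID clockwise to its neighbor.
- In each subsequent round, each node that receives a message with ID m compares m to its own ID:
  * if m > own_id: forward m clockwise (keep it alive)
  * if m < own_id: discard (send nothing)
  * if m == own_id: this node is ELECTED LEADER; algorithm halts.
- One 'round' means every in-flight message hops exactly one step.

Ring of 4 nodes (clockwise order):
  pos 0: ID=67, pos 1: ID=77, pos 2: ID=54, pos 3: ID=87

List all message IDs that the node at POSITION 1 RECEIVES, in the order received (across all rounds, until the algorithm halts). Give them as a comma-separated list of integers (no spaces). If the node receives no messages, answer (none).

Answer: 67,87

Derivation:
Round 1: pos1(id77) recv 67: drop; pos2(id54) recv 77: fwd; pos3(id87) recv 54: drop; pos0(id67) recv 87: fwd
Round 2: pos3(id87) recv 77: drop; pos1(id77) recv 87: fwd
Round 3: pos2(id54) recv 87: fwd
Round 4: pos3(id87) recv 87: ELECTED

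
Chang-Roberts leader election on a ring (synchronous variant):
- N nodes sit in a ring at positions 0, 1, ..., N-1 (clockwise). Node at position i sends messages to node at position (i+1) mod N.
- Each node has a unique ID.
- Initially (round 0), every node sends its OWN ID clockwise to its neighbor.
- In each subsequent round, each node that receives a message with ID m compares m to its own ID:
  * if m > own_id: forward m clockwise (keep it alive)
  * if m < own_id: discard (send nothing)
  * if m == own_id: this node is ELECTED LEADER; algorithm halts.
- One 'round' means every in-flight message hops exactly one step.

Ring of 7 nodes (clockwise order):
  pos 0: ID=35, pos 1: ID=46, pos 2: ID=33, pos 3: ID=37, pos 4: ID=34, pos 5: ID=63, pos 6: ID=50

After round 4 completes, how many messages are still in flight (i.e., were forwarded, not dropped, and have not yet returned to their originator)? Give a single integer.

Round 1: pos1(id46) recv 35: drop; pos2(id33) recv 46: fwd; pos3(id37) recv 33: drop; pos4(id34) recv 37: fwd; pos5(id63) recv 34: drop; pos6(id50) recv 63: fwd; pos0(id35) recv 50: fwd
Round 2: pos3(id37) recv 46: fwd; pos5(id63) recv 37: drop; pos0(id35) recv 63: fwd; pos1(id46) recv 50: fwd
Round 3: pos4(id34) recv 46: fwd; pos1(id46) recv 63: fwd; pos2(id33) recv 50: fwd
Round 4: pos5(id63) recv 46: drop; pos2(id33) recv 63: fwd; pos3(id37) recv 50: fwd
After round 4: 2 messages still in flight

Answer: 2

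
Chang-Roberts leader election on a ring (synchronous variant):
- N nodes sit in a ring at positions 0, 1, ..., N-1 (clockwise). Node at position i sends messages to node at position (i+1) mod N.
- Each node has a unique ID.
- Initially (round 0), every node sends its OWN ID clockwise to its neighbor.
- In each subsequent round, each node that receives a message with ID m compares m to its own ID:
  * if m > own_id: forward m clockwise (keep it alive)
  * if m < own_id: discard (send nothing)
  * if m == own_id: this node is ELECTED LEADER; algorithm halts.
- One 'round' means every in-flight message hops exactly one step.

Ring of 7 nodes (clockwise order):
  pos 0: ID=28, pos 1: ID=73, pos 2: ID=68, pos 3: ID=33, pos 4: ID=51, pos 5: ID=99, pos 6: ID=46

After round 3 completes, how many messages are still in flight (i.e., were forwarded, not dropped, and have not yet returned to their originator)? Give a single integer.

Answer: 2

Derivation:
Round 1: pos1(id73) recv 28: drop; pos2(id68) recv 73: fwd; pos3(id33) recv 68: fwd; pos4(id51) recv 33: drop; pos5(id99) recv 51: drop; pos6(id46) recv 99: fwd; pos0(id28) recv 46: fwd
Round 2: pos3(id33) recv 73: fwd; pos4(id51) recv 68: fwd; pos0(id28) recv 99: fwd; pos1(id73) recv 46: drop
Round 3: pos4(id51) recv 73: fwd; pos5(id99) recv 68: drop; pos1(id73) recv 99: fwd
After round 3: 2 messages still in flight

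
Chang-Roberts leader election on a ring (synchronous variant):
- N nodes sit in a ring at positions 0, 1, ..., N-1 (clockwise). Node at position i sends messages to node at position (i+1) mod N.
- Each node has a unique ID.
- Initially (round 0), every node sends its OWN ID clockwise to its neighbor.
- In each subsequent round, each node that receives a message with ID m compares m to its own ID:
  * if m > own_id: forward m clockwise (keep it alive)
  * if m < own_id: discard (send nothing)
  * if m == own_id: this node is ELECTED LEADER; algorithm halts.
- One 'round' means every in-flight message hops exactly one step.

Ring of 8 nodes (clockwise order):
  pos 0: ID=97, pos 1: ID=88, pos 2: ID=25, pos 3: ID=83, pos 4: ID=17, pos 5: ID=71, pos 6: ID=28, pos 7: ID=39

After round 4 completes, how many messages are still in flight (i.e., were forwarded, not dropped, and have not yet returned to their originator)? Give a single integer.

Round 1: pos1(id88) recv 97: fwd; pos2(id25) recv 88: fwd; pos3(id83) recv 25: drop; pos4(id17) recv 83: fwd; pos5(id71) recv 17: drop; pos6(id28) recv 71: fwd; pos7(id39) recv 28: drop; pos0(id97) recv 39: drop
Round 2: pos2(id25) recv 97: fwd; pos3(id83) recv 88: fwd; pos5(id71) recv 83: fwd; pos7(id39) recv 71: fwd
Round 3: pos3(id83) recv 97: fwd; pos4(id17) recv 88: fwd; pos6(id28) recv 83: fwd; pos0(id97) recv 71: drop
Round 4: pos4(id17) recv 97: fwd; pos5(id71) recv 88: fwd; pos7(id39) recv 83: fwd
After round 4: 3 messages still in flight

Answer: 3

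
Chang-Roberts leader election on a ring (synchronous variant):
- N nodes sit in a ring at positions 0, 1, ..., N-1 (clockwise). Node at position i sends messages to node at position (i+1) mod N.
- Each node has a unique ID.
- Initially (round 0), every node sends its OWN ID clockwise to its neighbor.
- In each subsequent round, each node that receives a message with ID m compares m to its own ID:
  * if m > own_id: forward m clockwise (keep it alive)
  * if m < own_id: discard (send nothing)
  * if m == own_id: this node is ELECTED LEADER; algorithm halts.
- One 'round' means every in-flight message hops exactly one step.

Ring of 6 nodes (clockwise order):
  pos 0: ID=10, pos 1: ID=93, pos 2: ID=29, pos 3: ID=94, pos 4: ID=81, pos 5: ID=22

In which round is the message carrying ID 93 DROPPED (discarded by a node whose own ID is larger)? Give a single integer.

Round 1: pos1(id93) recv 10: drop; pos2(id29) recv 93: fwd; pos3(id94) recv 29: drop; pos4(id81) recv 94: fwd; pos5(id22) recv 81: fwd; pos0(id10) recv 22: fwd
Round 2: pos3(id94) recv 93: drop; pos5(id22) recv 94: fwd; pos0(id10) recv 81: fwd; pos1(id93) recv 22: drop
Round 3: pos0(id10) recv 94: fwd; pos1(id93) recv 81: drop
Round 4: pos1(id93) recv 94: fwd
Round 5: pos2(id29) recv 94: fwd
Round 6: pos3(id94) recv 94: ELECTED
Message ID 93 originates at pos 1; dropped at pos 3 in round 2

Answer: 2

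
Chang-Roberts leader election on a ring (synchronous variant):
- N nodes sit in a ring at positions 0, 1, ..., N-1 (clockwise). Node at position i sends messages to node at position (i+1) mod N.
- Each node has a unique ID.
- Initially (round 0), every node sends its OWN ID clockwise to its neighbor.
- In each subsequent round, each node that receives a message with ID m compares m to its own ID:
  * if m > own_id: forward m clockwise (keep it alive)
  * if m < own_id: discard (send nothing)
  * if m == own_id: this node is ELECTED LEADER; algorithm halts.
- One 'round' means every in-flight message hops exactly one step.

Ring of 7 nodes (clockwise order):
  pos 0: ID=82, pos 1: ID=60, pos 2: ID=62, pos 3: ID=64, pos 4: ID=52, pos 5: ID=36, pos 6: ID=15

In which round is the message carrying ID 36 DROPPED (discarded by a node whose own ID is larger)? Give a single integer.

Answer: 2

Derivation:
Round 1: pos1(id60) recv 82: fwd; pos2(id62) recv 60: drop; pos3(id64) recv 62: drop; pos4(id52) recv 64: fwd; pos5(id36) recv 52: fwd; pos6(id15) recv 36: fwd; pos0(id82) recv 15: drop
Round 2: pos2(id62) recv 82: fwd; pos5(id36) recv 64: fwd; pos6(id15) recv 52: fwd; pos0(id82) recv 36: drop
Round 3: pos3(id64) recv 82: fwd; pos6(id15) recv 64: fwd; pos0(id82) recv 52: drop
Round 4: pos4(id52) recv 82: fwd; pos0(id82) recv 64: drop
Round 5: pos5(id36) recv 82: fwd
Round 6: pos6(id15) recv 82: fwd
Round 7: pos0(id82) recv 82: ELECTED
Message ID 36 originates at pos 5; dropped at pos 0 in round 2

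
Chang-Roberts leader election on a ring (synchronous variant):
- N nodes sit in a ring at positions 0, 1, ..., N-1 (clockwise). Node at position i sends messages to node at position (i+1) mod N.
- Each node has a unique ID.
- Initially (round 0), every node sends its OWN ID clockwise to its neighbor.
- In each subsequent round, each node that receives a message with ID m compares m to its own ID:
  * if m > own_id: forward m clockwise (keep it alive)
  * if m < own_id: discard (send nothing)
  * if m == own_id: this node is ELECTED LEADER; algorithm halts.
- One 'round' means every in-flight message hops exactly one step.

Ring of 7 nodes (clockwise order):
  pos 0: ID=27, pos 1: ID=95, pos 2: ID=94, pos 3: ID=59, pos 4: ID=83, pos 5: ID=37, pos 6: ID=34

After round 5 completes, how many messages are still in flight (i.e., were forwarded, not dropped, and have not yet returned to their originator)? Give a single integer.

Round 1: pos1(id95) recv 27: drop; pos2(id94) recv 95: fwd; pos3(id59) recv 94: fwd; pos4(id83) recv 59: drop; pos5(id37) recv 83: fwd; pos6(id34) recv 37: fwd; pos0(id27) recv 34: fwd
Round 2: pos3(id59) recv 95: fwd; pos4(id83) recv 94: fwd; pos6(id34) recv 83: fwd; pos0(id27) recv 37: fwd; pos1(id95) recv 34: drop
Round 3: pos4(id83) recv 95: fwd; pos5(id37) recv 94: fwd; pos0(id27) recv 83: fwd; pos1(id95) recv 37: drop
Round 4: pos5(id37) recv 95: fwd; pos6(id34) recv 94: fwd; pos1(id95) recv 83: drop
Round 5: pos6(id34) recv 95: fwd; pos0(id27) recv 94: fwd
After round 5: 2 messages still in flight

Answer: 2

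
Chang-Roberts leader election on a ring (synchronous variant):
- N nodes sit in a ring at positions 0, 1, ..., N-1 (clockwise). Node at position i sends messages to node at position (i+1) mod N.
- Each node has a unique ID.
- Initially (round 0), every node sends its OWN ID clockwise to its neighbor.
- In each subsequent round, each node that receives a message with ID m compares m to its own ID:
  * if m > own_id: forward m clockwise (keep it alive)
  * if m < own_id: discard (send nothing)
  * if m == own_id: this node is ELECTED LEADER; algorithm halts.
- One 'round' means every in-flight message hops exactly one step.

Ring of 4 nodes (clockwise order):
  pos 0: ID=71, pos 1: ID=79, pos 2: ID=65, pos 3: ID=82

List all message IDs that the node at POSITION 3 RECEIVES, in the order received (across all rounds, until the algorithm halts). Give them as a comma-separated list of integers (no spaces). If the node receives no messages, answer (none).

Answer: 65,79,82

Derivation:
Round 1: pos1(id79) recv 71: drop; pos2(id65) recv 79: fwd; pos3(id82) recv 65: drop; pos0(id71) recv 82: fwd
Round 2: pos3(id82) recv 79: drop; pos1(id79) recv 82: fwd
Round 3: pos2(id65) recv 82: fwd
Round 4: pos3(id82) recv 82: ELECTED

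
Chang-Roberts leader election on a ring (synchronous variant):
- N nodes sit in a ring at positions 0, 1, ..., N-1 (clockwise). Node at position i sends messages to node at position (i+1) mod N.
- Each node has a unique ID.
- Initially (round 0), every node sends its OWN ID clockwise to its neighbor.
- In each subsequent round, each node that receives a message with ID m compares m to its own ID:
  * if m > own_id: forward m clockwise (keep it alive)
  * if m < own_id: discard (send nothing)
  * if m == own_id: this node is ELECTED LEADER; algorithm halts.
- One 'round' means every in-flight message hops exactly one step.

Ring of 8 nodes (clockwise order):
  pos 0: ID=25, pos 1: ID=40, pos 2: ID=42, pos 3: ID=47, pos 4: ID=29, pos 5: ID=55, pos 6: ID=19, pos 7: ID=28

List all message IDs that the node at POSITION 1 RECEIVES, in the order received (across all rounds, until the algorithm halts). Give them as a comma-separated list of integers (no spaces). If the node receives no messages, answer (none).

Round 1: pos1(id40) recv 25: drop; pos2(id42) recv 40: drop; pos3(id47) recv 42: drop; pos4(id29) recv 47: fwd; pos5(id55) recv 29: drop; pos6(id19) recv 55: fwd; pos7(id28) recv 19: drop; pos0(id25) recv 28: fwd
Round 2: pos5(id55) recv 47: drop; pos7(id28) recv 55: fwd; pos1(id40) recv 28: drop
Round 3: pos0(id25) recv 55: fwd
Round 4: pos1(id40) recv 55: fwd
Round 5: pos2(id42) recv 55: fwd
Round 6: pos3(id47) recv 55: fwd
Round 7: pos4(id29) recv 55: fwd
Round 8: pos5(id55) recv 55: ELECTED

Answer: 25,28,55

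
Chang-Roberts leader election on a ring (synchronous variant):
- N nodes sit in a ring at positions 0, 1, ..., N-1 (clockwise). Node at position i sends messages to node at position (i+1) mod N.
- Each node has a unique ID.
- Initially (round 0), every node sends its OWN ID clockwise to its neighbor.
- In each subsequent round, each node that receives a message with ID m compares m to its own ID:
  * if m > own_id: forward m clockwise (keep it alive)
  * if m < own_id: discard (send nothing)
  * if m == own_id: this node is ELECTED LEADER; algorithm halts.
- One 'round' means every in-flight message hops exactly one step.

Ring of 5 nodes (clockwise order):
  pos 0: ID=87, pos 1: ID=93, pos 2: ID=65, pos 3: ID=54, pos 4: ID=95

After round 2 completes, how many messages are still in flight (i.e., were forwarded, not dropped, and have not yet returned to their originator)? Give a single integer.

Round 1: pos1(id93) recv 87: drop; pos2(id65) recv 93: fwd; pos3(id54) recv 65: fwd; pos4(id95) recv 54: drop; pos0(id87) recv 95: fwd
Round 2: pos3(id54) recv 93: fwd; pos4(id95) recv 65: drop; pos1(id93) recv 95: fwd
After round 2: 2 messages still in flight

Answer: 2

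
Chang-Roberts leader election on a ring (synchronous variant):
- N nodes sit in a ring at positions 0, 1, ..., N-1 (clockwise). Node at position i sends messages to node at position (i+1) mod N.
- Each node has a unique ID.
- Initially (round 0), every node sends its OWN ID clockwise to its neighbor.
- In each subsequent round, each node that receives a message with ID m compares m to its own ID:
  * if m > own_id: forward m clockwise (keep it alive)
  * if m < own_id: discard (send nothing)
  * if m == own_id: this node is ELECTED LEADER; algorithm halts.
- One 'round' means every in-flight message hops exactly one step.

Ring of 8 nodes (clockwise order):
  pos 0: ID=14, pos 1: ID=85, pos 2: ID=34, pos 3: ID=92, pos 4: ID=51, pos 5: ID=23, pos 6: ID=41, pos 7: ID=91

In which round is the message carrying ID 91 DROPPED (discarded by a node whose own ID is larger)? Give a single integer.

Answer: 4

Derivation:
Round 1: pos1(id85) recv 14: drop; pos2(id34) recv 85: fwd; pos3(id92) recv 34: drop; pos4(id51) recv 92: fwd; pos5(id23) recv 51: fwd; pos6(id41) recv 23: drop; pos7(id91) recv 41: drop; pos0(id14) recv 91: fwd
Round 2: pos3(id92) recv 85: drop; pos5(id23) recv 92: fwd; pos6(id41) recv 51: fwd; pos1(id85) recv 91: fwd
Round 3: pos6(id41) recv 92: fwd; pos7(id91) recv 51: drop; pos2(id34) recv 91: fwd
Round 4: pos7(id91) recv 92: fwd; pos3(id92) recv 91: drop
Round 5: pos0(id14) recv 92: fwd
Round 6: pos1(id85) recv 92: fwd
Round 7: pos2(id34) recv 92: fwd
Round 8: pos3(id92) recv 92: ELECTED
Message ID 91 originates at pos 7; dropped at pos 3 in round 4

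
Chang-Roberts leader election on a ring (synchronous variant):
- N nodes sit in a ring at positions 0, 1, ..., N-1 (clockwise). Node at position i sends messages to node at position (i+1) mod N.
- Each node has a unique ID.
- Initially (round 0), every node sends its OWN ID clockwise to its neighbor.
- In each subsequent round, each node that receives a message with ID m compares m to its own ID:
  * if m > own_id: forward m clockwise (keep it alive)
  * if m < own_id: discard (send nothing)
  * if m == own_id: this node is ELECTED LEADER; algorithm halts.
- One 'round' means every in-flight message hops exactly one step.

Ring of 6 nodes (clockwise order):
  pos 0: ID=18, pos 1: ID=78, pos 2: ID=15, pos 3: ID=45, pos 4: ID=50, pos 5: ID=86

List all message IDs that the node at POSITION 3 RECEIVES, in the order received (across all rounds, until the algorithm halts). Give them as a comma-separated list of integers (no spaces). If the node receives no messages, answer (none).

Answer: 15,78,86

Derivation:
Round 1: pos1(id78) recv 18: drop; pos2(id15) recv 78: fwd; pos3(id45) recv 15: drop; pos4(id50) recv 45: drop; pos5(id86) recv 50: drop; pos0(id18) recv 86: fwd
Round 2: pos3(id45) recv 78: fwd; pos1(id78) recv 86: fwd
Round 3: pos4(id50) recv 78: fwd; pos2(id15) recv 86: fwd
Round 4: pos5(id86) recv 78: drop; pos3(id45) recv 86: fwd
Round 5: pos4(id50) recv 86: fwd
Round 6: pos5(id86) recv 86: ELECTED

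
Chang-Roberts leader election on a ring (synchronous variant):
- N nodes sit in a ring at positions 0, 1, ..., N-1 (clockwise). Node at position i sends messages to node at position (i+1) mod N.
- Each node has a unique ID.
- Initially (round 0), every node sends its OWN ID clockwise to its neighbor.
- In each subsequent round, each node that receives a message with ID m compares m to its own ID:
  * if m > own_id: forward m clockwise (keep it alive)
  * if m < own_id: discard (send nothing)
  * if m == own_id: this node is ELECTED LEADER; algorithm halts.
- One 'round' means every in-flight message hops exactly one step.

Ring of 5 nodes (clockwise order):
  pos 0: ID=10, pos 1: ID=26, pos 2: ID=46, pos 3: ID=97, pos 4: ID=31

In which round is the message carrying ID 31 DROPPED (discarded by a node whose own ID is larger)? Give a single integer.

Round 1: pos1(id26) recv 10: drop; pos2(id46) recv 26: drop; pos3(id97) recv 46: drop; pos4(id31) recv 97: fwd; pos0(id10) recv 31: fwd
Round 2: pos0(id10) recv 97: fwd; pos1(id26) recv 31: fwd
Round 3: pos1(id26) recv 97: fwd; pos2(id46) recv 31: drop
Round 4: pos2(id46) recv 97: fwd
Round 5: pos3(id97) recv 97: ELECTED
Message ID 31 originates at pos 4; dropped at pos 2 in round 3

Answer: 3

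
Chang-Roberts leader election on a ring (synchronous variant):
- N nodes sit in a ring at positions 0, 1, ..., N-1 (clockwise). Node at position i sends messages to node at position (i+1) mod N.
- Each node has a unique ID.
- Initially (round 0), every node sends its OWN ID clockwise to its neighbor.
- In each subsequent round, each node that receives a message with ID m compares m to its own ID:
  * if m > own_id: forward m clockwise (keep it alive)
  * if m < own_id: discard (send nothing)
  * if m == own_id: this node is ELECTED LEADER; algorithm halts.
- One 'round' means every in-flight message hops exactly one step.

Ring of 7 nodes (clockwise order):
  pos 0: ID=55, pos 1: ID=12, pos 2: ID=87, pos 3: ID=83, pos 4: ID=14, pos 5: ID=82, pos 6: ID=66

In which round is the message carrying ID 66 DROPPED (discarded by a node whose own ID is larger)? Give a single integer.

Round 1: pos1(id12) recv 55: fwd; pos2(id87) recv 12: drop; pos3(id83) recv 87: fwd; pos4(id14) recv 83: fwd; pos5(id82) recv 14: drop; pos6(id66) recv 82: fwd; pos0(id55) recv 66: fwd
Round 2: pos2(id87) recv 55: drop; pos4(id14) recv 87: fwd; pos5(id82) recv 83: fwd; pos0(id55) recv 82: fwd; pos1(id12) recv 66: fwd
Round 3: pos5(id82) recv 87: fwd; pos6(id66) recv 83: fwd; pos1(id12) recv 82: fwd; pos2(id87) recv 66: drop
Round 4: pos6(id66) recv 87: fwd; pos0(id55) recv 83: fwd; pos2(id87) recv 82: drop
Round 5: pos0(id55) recv 87: fwd; pos1(id12) recv 83: fwd
Round 6: pos1(id12) recv 87: fwd; pos2(id87) recv 83: drop
Round 7: pos2(id87) recv 87: ELECTED
Message ID 66 originates at pos 6; dropped at pos 2 in round 3

Answer: 3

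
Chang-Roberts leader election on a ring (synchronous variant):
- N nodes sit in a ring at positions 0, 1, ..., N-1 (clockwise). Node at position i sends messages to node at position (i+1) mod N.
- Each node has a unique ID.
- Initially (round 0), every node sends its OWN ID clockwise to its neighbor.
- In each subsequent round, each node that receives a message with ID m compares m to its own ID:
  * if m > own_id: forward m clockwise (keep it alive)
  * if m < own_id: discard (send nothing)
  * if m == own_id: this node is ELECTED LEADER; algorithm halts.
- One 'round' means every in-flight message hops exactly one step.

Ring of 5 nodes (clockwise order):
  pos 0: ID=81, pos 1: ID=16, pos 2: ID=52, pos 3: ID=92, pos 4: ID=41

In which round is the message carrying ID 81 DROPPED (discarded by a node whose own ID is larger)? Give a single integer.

Round 1: pos1(id16) recv 81: fwd; pos2(id52) recv 16: drop; pos3(id92) recv 52: drop; pos4(id41) recv 92: fwd; pos0(id81) recv 41: drop
Round 2: pos2(id52) recv 81: fwd; pos0(id81) recv 92: fwd
Round 3: pos3(id92) recv 81: drop; pos1(id16) recv 92: fwd
Round 4: pos2(id52) recv 92: fwd
Round 5: pos3(id92) recv 92: ELECTED
Message ID 81 originates at pos 0; dropped at pos 3 in round 3

Answer: 3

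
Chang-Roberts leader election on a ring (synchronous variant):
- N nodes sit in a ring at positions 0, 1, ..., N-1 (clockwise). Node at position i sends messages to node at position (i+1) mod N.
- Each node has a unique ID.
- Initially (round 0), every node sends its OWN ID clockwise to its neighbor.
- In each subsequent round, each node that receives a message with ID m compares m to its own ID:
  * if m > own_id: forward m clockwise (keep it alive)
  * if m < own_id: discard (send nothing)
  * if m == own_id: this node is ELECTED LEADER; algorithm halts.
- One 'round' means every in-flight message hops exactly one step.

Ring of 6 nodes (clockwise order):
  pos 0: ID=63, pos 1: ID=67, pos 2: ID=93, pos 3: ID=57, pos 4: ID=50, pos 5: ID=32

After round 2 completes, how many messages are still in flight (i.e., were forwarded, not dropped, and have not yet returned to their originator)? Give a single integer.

Round 1: pos1(id67) recv 63: drop; pos2(id93) recv 67: drop; pos3(id57) recv 93: fwd; pos4(id50) recv 57: fwd; pos5(id32) recv 50: fwd; pos0(id63) recv 32: drop
Round 2: pos4(id50) recv 93: fwd; pos5(id32) recv 57: fwd; pos0(id63) recv 50: drop
After round 2: 2 messages still in flight

Answer: 2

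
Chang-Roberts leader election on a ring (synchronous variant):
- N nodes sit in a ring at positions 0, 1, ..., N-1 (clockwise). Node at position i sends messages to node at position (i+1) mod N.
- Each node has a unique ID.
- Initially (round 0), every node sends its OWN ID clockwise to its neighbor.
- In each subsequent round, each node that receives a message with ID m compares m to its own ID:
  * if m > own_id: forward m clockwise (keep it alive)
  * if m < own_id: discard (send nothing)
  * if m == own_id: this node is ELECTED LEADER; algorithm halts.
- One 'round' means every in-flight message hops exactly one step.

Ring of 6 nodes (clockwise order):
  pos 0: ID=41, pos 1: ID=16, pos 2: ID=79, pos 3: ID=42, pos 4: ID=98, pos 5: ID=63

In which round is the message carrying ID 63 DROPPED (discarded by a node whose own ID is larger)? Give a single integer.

Answer: 3

Derivation:
Round 1: pos1(id16) recv 41: fwd; pos2(id79) recv 16: drop; pos3(id42) recv 79: fwd; pos4(id98) recv 42: drop; pos5(id63) recv 98: fwd; pos0(id41) recv 63: fwd
Round 2: pos2(id79) recv 41: drop; pos4(id98) recv 79: drop; pos0(id41) recv 98: fwd; pos1(id16) recv 63: fwd
Round 3: pos1(id16) recv 98: fwd; pos2(id79) recv 63: drop
Round 4: pos2(id79) recv 98: fwd
Round 5: pos3(id42) recv 98: fwd
Round 6: pos4(id98) recv 98: ELECTED
Message ID 63 originates at pos 5; dropped at pos 2 in round 3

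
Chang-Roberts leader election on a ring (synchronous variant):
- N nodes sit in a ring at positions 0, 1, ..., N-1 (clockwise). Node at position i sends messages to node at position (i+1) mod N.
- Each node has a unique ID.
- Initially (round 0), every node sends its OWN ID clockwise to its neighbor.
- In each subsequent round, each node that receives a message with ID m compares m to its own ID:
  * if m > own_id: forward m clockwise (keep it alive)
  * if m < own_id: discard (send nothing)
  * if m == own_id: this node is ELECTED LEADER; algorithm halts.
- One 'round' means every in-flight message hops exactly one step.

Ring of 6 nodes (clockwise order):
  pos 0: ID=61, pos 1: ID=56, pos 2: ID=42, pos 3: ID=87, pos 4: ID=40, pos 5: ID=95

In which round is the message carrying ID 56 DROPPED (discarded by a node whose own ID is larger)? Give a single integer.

Answer: 2

Derivation:
Round 1: pos1(id56) recv 61: fwd; pos2(id42) recv 56: fwd; pos3(id87) recv 42: drop; pos4(id40) recv 87: fwd; pos5(id95) recv 40: drop; pos0(id61) recv 95: fwd
Round 2: pos2(id42) recv 61: fwd; pos3(id87) recv 56: drop; pos5(id95) recv 87: drop; pos1(id56) recv 95: fwd
Round 3: pos3(id87) recv 61: drop; pos2(id42) recv 95: fwd
Round 4: pos3(id87) recv 95: fwd
Round 5: pos4(id40) recv 95: fwd
Round 6: pos5(id95) recv 95: ELECTED
Message ID 56 originates at pos 1; dropped at pos 3 in round 2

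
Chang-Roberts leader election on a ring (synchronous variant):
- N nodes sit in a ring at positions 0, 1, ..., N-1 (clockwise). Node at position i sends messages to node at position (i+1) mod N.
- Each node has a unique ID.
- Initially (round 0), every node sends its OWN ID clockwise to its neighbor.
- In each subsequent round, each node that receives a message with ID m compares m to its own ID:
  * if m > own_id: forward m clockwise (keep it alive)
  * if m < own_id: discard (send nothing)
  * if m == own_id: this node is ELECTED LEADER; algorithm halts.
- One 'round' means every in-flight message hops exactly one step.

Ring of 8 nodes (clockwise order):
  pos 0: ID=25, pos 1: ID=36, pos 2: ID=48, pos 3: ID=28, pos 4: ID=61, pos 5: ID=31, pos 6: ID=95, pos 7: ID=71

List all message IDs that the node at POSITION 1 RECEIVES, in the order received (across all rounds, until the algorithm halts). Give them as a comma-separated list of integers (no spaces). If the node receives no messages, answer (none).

Round 1: pos1(id36) recv 25: drop; pos2(id48) recv 36: drop; pos3(id28) recv 48: fwd; pos4(id61) recv 28: drop; pos5(id31) recv 61: fwd; pos6(id95) recv 31: drop; pos7(id71) recv 95: fwd; pos0(id25) recv 71: fwd
Round 2: pos4(id61) recv 48: drop; pos6(id95) recv 61: drop; pos0(id25) recv 95: fwd; pos1(id36) recv 71: fwd
Round 3: pos1(id36) recv 95: fwd; pos2(id48) recv 71: fwd
Round 4: pos2(id48) recv 95: fwd; pos3(id28) recv 71: fwd
Round 5: pos3(id28) recv 95: fwd; pos4(id61) recv 71: fwd
Round 6: pos4(id61) recv 95: fwd; pos5(id31) recv 71: fwd
Round 7: pos5(id31) recv 95: fwd; pos6(id95) recv 71: drop
Round 8: pos6(id95) recv 95: ELECTED

Answer: 25,71,95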